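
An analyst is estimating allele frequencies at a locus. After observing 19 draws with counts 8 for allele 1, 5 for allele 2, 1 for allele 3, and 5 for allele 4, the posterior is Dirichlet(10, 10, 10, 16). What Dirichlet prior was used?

For a Dirichlet(α) prior with multinomial counts c, the posterior is Dirichlet(α + c) componentwise.
Subtract each count from the matching posterior parameter: 10−8=2, 10−5=5, 10−1=9, 16−5=11.

Dirichlet(2, 5, 9, 11)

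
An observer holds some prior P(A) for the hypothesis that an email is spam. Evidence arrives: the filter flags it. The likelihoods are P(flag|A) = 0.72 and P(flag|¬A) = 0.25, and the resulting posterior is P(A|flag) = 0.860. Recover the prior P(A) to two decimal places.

In odds form, posterior odds = prior odds × likelihood ratio, so prior odds = posterior odds ÷ LR.
Posterior odds = 0.860/(1−0.860) = 6.1429. LR = 0.72/0.25 = 2.8800.
Prior odds = 6.1429/2.8800 = 2.1330, so P(A) = 2.1330/(1+2.1330) ≈ 0.68.

P(A) = 0.68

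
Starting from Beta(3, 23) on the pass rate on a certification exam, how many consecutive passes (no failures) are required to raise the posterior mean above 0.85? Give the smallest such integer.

k = 128

After k passes and 0 failures the posterior is Beta(3+k, 23), with mean (3+k)/(3+23+k).
Set (3+k)/(26+k) > 0.85 and solve: k > (0.85·26 − 3)/(1 − 0.85) = 127.333.
The smallest integer exceeding 127.333 is 128.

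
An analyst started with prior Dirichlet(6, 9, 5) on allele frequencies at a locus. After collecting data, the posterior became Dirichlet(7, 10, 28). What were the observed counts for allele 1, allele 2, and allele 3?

counts (1, 1, 23)

For a Dirichlet(α) prior with multinomial counts c, the posterior is Dirichlet(α + c) componentwise.
Counts are posterior − prior componentwise: 7−6=1, 10−9=1, 28−5=23.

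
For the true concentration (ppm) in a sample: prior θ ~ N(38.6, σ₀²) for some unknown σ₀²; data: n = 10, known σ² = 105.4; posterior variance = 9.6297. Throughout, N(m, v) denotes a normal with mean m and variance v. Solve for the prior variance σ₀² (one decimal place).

σ₀² = 111.5

Posterior precision equals prior precision plus data precision: 1/σ_n² = 1/σ₀² + n/σ².
So 1/σ₀² = 1/9.6297 − 10/105.4 = 0.103845 − 0.094877 = 0.008968.
Hence σ₀² = 1/0.008968 ≈ 111.5.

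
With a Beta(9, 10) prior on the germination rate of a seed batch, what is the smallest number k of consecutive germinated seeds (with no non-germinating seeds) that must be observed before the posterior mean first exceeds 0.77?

k = 25

After k germinated seeds and 0 non-germinating seeds the posterior is Beta(9+k, 10), with mean (9+k)/(9+10+k).
Set (9+k)/(19+k) > 0.77 and solve: k > (0.77·19 − 9)/(1 − 0.77) = 24.478.
The smallest integer exceeding 24.478 is 25.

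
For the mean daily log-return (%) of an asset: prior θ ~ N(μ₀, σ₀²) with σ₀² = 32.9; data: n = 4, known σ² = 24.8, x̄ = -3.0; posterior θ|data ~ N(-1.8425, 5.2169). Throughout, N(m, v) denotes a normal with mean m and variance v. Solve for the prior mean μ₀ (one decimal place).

μ₀ = 4.3

The posterior mean is a precision-weighted average: μ_n = (τ₀μ₀ + τ_data·x̄)/(τ₀+τ_data), with τ₀=1/σ₀² and τ_data=n/σ².
Here τ₀ = 1/32.9 = 0.030395 and τ_data = 4/24.8 = 0.161290, so τ_n = 0.191685.
Rearranging for μ₀: μ₀ = (μ_n·τ_n − τ_data·x̄)/τ₀ = (-1.8425·0.191685 − 0.161290·-3.0) / 0.030395 = 0.130690/0.030395 ≈ 4.3.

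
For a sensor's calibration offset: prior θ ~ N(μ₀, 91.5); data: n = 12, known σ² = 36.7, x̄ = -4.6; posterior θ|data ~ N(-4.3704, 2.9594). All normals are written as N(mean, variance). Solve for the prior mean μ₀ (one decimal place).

μ₀ = 2.5

With known observation variance, the Normal–Normal posterior has precision τ_n = τ₀ + n/σ² and mean μ_n = (τ₀μ₀ + (n/σ²)x̄)/τ_n.
Here τ₀ = 1/91.5 = 0.010929 and τ_data = 12/36.7 = 0.326975, so τ_n = 0.337904.
Rearranging for μ₀: μ₀ = (μ_n·τ_n − τ_data·x̄)/τ₀ = (-4.3704·0.337904 − 0.326975·-4.6) / 0.010929 = 0.027309/0.010929 ≈ 2.5.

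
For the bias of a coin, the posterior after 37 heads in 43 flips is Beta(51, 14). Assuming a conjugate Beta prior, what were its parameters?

Under Beta–binomial conjugacy the posterior parameters are (a+s, b+f).
Subtract the data counts: 51−37=14, 14−6=8.

Beta(14, 8)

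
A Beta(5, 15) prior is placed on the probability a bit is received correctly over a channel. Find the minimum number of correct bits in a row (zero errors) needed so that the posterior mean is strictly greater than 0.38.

k = 5

After k correct bits and 0 errors the posterior is Beta(5+k, 15), with mean (5+k)/(5+15+k).
Set (5+k)/(20+k) > 0.38 and solve: k > (0.38·20 − 5)/(1 − 0.38) = 4.194.
The smallest integer exceeding 4.194 is 5.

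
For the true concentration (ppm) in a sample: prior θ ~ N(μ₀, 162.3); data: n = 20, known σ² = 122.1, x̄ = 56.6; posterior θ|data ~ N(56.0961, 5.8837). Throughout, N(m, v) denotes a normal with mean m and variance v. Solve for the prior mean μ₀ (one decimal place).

The posterior mean is a precision-weighted average: μ_n = (τ₀μ₀ + τ_data·x̄)/(τ₀+τ_data), with τ₀=1/σ₀² and τ_data=n/σ².
Here τ₀ = 1/162.3 = 0.006161 and τ_data = 20/122.1 = 0.163800, so τ_n = 0.169961.
Rearranging for μ₀: μ₀ = (μ_n·τ_n − τ_data·x̄)/τ₀ = (56.0961·0.169961 − 0.163800·56.6) / 0.006161 = 0.263069/0.006161 ≈ 42.7.

μ₀ = 42.7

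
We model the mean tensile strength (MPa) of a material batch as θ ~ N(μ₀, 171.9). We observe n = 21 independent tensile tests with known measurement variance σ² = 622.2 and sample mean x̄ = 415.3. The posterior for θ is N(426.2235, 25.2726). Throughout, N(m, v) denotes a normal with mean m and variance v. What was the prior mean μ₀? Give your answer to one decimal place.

With known observation variance, the Normal–Normal posterior has precision τ_n = τ₀ + n/σ² and mean μ_n = (τ₀μ₀ + (n/σ²)x̄)/τ_n.
Here τ₀ = 1/171.9 = 0.005817 and τ_data = 21/622.2 = 0.033751, so τ_n = 0.039568.
Rearranging for μ₀: μ₀ = (μ_n·τ_n − τ_data·x̄)/τ₀ = (426.2235·0.039568 − 0.033751·415.3) / 0.005817 = 2.848021/0.005817 ≈ 489.6.

μ₀ = 489.6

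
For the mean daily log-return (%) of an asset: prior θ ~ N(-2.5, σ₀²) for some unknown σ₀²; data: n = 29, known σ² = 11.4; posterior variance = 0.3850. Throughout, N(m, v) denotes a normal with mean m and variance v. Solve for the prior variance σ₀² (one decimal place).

For the Normal–Normal model with known σ², precisions add: τ_n = τ₀ + n/σ².
So 1/σ₀² = 1/0.3850 − 29/11.4 = 2.597403 − 2.543860 = 0.053543.
Hence σ₀² = 1/0.053543 ≈ 18.7.

σ₀² = 18.7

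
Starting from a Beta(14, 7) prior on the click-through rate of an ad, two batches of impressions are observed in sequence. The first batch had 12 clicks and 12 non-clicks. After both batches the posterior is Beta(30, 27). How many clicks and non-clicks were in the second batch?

4 clicks and 8 non-clicks

Because Beta–binomial updating is additive in the counts, the combined data contributed (α_post−α_prior, β_post−β_prior) successes and failures.
Total across both batches: 30−14=16 clicks, 27−7=20 non-clicks.
Subtract the first batch: 16−12=4 clicks and 20−12=8 non-clicks.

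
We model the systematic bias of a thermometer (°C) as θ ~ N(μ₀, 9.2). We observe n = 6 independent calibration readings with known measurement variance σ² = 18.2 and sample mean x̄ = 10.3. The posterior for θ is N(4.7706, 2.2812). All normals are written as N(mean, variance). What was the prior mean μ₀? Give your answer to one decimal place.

μ₀ = -12.0

With known observation variance, the Normal–Normal posterior has precision τ_n = τ₀ + n/σ² and mean μ_n = (τ₀μ₀ + (n/σ²)x̄)/τ_n.
Here τ₀ = 1/9.2 = 0.108696 and τ_data = 6/18.2 = 0.329670, so τ_n = 0.438366.
Rearranging for μ₀: μ₀ = (μ_n·τ_n − τ_data·x̄)/τ₀ = (4.7706·0.438366 − 0.329670·10.3) / 0.108696 = -1.304332/0.108696 ≈ -12.0.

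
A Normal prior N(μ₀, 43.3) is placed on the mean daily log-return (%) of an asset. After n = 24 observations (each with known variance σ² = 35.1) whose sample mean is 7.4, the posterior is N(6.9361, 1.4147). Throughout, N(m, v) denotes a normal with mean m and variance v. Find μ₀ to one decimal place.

μ₀ = -6.8

The posterior mean is a precision-weighted average: μ_n = (τ₀μ₀ + τ_data·x̄)/(τ₀+τ_data), with τ₀=1/σ₀² and τ_data=n/σ².
Here τ₀ = 1/43.3 = 0.023095 and τ_data = 24/35.1 = 0.683761, so τ_n = 0.706856.
Rearranging for μ₀: μ₀ = (μ_n·τ_n − τ_data·x̄)/τ₀ = (6.9361·0.706856 − 0.683761·7.4) / 0.023095 = -0.157007/0.023095 ≈ -6.8.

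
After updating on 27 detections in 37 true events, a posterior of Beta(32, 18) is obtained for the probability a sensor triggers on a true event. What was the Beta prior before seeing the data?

Beta(5, 8)

A Beta(a, b) prior with s successes and f failures in binomial data gives a Beta(a+s, b+f) posterior.
Subtract the data counts: 32−27=5, 18−10=8.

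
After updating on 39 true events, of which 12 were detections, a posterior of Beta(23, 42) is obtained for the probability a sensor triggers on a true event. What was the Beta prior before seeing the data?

Beta(11, 15)

Beta is conjugate to the binomial likelihood: posterior = Beta(a+s, b+f).
So a = 23 − 12 = 11 and b = 42 − 27 = 15.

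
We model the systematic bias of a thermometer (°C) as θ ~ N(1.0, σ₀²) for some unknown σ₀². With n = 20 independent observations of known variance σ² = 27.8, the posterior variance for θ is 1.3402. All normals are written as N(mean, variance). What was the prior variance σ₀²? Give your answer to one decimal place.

For the Normal–Normal model with known σ², precisions add: τ_n = τ₀ + n/σ².
So 1/σ₀² = 1/1.3402 − 20/27.8 = 0.746157 − 0.719424 = 0.026733.
Hence σ₀² = 1/0.026733 ≈ 37.4.

σ₀² = 37.4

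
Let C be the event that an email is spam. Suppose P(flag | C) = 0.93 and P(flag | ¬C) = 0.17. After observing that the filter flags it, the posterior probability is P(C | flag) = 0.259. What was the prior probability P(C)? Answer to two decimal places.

P(C) = 0.06

In odds form, posterior odds = prior odds × likelihood ratio, so prior odds = posterior odds ÷ LR.
Posterior odds = 0.259/(1−0.259) = 0.3495. LR = 0.93/0.17 = 5.4706.
Prior odds = 0.3495/5.4706 = 0.0639, so P(C) = 0.0639/(1+0.0639) ≈ 0.06.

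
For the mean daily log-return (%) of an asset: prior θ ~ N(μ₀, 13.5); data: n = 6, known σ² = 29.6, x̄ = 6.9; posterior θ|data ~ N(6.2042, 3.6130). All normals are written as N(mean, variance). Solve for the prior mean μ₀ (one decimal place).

With known observation variance, the Normal–Normal posterior has precision τ_n = τ₀ + n/σ² and mean μ_n = (τ₀μ₀ + (n/σ²)x̄)/τ_n.
Here τ₀ = 1/13.5 = 0.074074 and τ_data = 6/29.6 = 0.202703, so τ_n = 0.276777.
Rearranging for μ₀: μ₀ = (μ_n·τ_n − τ_data·x̄)/τ₀ = (6.2042·0.276777 − 0.202703·6.9) / 0.074074 = 0.318529/0.074074 ≈ 4.3.

μ₀ = 4.3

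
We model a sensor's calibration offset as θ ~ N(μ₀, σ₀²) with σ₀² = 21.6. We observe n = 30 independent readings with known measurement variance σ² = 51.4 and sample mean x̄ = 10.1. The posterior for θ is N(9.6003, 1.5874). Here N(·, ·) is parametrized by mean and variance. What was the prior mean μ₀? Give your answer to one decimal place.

μ₀ = 3.3

With known observation variance, the Normal–Normal posterior has precision τ_n = τ₀ + n/σ² and mean μ_n = (τ₀μ₀ + (n/σ²)x̄)/τ_n.
Here τ₀ = 1/21.6 = 0.046296 and τ_data = 30/51.4 = 0.583658, so τ_n = 0.629954.
Rearranging for μ₀: μ₀ = (μ_n·τ_n − τ_data·x̄)/τ₀ = (9.6003·0.629954 − 0.583658·10.1) / 0.046296 = 0.152802/0.046296 ≈ 3.3.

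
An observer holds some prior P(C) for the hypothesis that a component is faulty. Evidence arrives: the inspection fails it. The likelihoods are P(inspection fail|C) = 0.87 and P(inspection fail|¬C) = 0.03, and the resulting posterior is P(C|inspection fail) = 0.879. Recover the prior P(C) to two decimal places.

P(C) = 0.20

Bayes' rule in odds form gives O(C|E) = O(C)·[P(E|C)/P(E|¬C)], hence O(C) = O(C|E)/LR.
Posterior odds = 0.879/(1−0.879) = 7.2645. LR = 0.87/0.03 = 29.0000.
Prior odds = 7.2645/29.0000 = 0.2505, so P(C) = 0.2505/(1+0.2505) ≈ 0.20.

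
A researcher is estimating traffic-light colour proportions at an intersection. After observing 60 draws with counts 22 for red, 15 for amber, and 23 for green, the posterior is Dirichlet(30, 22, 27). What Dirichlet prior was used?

For a Dirichlet(α) prior with multinomial counts c, the posterior is Dirichlet(α + c) componentwise.
Subtract each count from the matching posterior parameter: 30−22=8, 22−15=7, 27−23=4.

Dirichlet(8, 7, 4)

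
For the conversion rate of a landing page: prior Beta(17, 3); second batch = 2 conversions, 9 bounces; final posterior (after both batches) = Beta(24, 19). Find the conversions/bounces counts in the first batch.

5 conversions and 7 bounces

Because Beta–binomial updating is additive in the counts, the combined data contributed (α_post−α_prior, β_post−β_prior) successes and failures.
Total across both batches: 24−17=7 conversions, 19−3=16 bounces.
Subtract the second batch: 7−2=5 conversions and 16−9=7 bounces.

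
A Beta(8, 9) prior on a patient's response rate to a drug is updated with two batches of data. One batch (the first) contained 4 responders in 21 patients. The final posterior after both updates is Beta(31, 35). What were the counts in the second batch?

19 responders and 9 non-responders

Because Beta–binomial updating is additive in the counts, the combined data contributed (α_post−α_prior, β_post−β_prior) successes and failures.
Total across both batches: 31−8=23 responders, 35−9=26 non-responders.
Subtract the first batch: 23−4=19 responders and 26−17=9 non-responders.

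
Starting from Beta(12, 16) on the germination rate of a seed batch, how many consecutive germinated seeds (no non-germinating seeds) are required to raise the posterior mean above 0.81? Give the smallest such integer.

After k germinated seeds and 0 non-germinating seeds the posterior is Beta(12+k, 16), with mean (12+k)/(12+16+k).
Set (12+k)/(28+k) > 0.81 and solve: k > (0.81·28 − 12)/(1 − 0.81) = 56.211.
The smallest integer exceeding 56.211 is 57, and checking k=57: (69)/(85) = 0.8118 > 0.81.

k = 57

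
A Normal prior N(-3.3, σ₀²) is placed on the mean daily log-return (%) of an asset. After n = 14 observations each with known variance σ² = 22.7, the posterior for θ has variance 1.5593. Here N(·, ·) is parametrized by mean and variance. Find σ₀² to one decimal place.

σ₀² = 40.7

Posterior precision equals prior precision plus data precision: 1/σ_n² = 1/σ₀² + n/σ².
So 1/σ₀² = 1/1.5593 − 14/22.7 = 0.641313 − 0.616740 = 0.024573.
Hence σ₀² = 1/0.024573 ≈ 40.7.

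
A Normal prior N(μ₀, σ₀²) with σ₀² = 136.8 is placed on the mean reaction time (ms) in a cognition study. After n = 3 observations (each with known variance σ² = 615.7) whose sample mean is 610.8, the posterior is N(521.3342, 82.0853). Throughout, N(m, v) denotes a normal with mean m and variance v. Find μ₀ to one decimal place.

μ₀ = 461.7

The posterior mean is a precision-weighted average: μ_n = (τ₀μ₀ + τ_data·x̄)/(τ₀+τ_data), with τ₀=1/σ₀² and τ_data=n/σ².
Here τ₀ = 1/136.8 = 0.007310 and τ_data = 3/615.7 = 0.004873, so τ_n = 0.012183.
Rearranging for μ₀: μ₀ = (μ_n·τ_n − τ_data·x̄)/τ₀ = (521.3342·0.012183 − 0.004873·610.8) / 0.007310 = 3.374986/0.007310 ≈ 461.7.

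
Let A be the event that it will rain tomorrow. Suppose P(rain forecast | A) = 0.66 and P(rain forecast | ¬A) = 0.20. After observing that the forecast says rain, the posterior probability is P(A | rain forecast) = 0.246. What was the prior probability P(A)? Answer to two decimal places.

P(A) = 0.09

Bayes' rule in odds form gives O(A|E) = O(A)·[P(E|A)/P(E|¬A)], hence O(A) = O(A|E)/LR.
Posterior odds = 0.246/(1−0.246) = 0.3263. LR = 0.66/0.20 = 3.3000.
Prior odds = 0.3263/3.3000 = 0.0989, so P(A) = 0.0989/(1+0.0989) ≈ 0.09.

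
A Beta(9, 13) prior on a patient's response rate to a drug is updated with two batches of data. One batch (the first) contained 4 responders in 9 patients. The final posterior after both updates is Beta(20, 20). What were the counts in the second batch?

7 responders and 2 non-responders

Sequential conjugate updates are equivalent to a single update on the pooled data, so total successes = posterior α − prior α and total failures = posterior β − prior β.
Total across both batches: 20−9=11 responders, 20−13=7 non-responders.
Subtract the first batch: 11−4=7 responders and 7−5=2 non-responders.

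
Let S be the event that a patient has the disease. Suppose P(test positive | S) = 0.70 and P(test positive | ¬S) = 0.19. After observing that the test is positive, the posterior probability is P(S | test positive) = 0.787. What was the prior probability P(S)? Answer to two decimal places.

In odds form, posterior odds = prior odds × likelihood ratio, so prior odds = posterior odds ÷ LR.
Posterior odds = 0.787/(1−0.787) = 3.6948. LR = 0.70/0.19 = 3.6842.
Prior odds = 3.6948/3.6842 = 1.0029, so P(S) = 1.0029/(1+1.0029) ≈ 0.50.

P(S) = 0.50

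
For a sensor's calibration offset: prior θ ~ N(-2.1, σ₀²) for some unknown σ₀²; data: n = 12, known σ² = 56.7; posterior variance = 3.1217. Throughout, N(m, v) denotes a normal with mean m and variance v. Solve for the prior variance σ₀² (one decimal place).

σ₀² = 9.2

Posterior precision equals prior precision plus data precision: 1/σ_n² = 1/σ₀² + n/σ².
So 1/σ₀² = 1/3.1217 − 12/56.7 = 0.320338 − 0.211640 = 0.108698.
Hence σ₀² = 1/0.108698 ≈ 9.2.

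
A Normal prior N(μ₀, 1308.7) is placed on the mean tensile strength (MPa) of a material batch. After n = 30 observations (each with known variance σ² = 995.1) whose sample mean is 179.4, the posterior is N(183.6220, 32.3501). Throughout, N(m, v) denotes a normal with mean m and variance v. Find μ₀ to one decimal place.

μ₀ = 350.2

The posterior mean is a precision-weighted average: μ_n = (τ₀μ₀ + τ_data·x̄)/(τ₀+τ_data), with τ₀=1/σ₀² and τ_data=n/σ².
Here τ₀ = 1/1308.7 = 0.000764 and τ_data = 30/995.1 = 0.030148, so τ_n = 0.030912.
Rearranging for μ₀: μ₀ = (μ_n·τ_n − τ_data·x̄)/τ₀ = (183.6220·0.030912 − 0.030148·179.4) / 0.000764 = 0.267572/0.000764 ≈ 350.2.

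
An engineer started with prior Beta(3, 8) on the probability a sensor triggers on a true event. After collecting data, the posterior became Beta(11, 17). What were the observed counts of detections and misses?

8 detections and 9 misses

A Beta(α, β) prior with s successes and f failures in binomial data gives a Beta(α+s, β+f) posterior.
Match parameters: s=11−3=8, f=17−8=9.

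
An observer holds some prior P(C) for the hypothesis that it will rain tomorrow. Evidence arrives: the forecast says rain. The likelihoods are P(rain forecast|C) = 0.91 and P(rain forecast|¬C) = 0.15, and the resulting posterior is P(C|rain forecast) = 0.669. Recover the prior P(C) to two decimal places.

In odds form, posterior odds = prior odds × likelihood ratio, so prior odds = posterior odds ÷ LR.
Posterior odds = 0.669/(1−0.669) = 2.0211. LR = 0.91/0.15 = 6.0667.
Prior odds = 2.0211/6.0667 = 0.3331, so P(C) = 0.3331/(1+0.3331) ≈ 0.25.

P(C) = 0.25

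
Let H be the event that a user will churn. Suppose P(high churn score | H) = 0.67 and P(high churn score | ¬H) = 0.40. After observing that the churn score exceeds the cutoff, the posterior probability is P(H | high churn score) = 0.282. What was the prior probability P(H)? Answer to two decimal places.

Bayes' rule in odds form gives O(H|E) = O(H)·[P(E|H)/P(E|¬H)], hence O(H) = O(H|E)/LR.
Posterior odds = 0.282/(1−0.282) = 0.3928. LR = 0.67/0.40 = 1.6750.
Prior odds = 0.3928/1.6750 = 0.2345, so P(H) = 0.2345/(1+0.2345) ≈ 0.19.

P(H) = 0.19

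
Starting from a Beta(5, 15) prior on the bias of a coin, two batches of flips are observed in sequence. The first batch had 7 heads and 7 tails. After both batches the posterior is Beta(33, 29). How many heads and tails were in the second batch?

21 heads and 7 tails

Because Beta–binomial updating is additive in the counts, the combined data contributed (α_post−α_prior, β_post−β_prior) successes and failures.
Total across both batches: 33−5=28 heads, 29−15=14 tails.
Subtract the first batch: 28−7=21 heads and 14−7=7 tails.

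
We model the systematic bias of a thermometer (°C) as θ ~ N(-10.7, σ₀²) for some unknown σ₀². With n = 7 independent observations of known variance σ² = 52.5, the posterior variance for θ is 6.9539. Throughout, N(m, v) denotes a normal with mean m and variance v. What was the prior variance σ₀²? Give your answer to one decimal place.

σ₀² = 95.5

Posterior precision equals prior precision plus data precision: 1/σ_n² = 1/σ₀² + n/σ².
So 1/σ₀² = 1/6.9539 − 7/52.5 = 0.143804 − 0.133333 = 0.010471.
Hence σ₀² = 1/0.010471 ≈ 95.5.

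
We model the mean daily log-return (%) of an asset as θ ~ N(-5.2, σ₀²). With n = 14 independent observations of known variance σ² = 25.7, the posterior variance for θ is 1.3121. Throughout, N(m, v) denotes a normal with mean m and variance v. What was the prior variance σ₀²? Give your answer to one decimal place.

Posterior precision equals prior precision plus data precision: 1/σ_n² = 1/σ₀² + n/σ².
So 1/σ₀² = 1/1.3121 − 14/25.7 = 0.762137 − 0.544747 = 0.217390.
Hence σ₀² = 1/0.217390 ≈ 4.6.

σ₀² = 4.6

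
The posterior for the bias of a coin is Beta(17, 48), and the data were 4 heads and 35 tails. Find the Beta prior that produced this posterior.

Beta(13, 13)

Beta is conjugate to the binomial likelihood: posterior = Beta(a+s, b+f).
Subtract the data counts: 17−4=13, 48−35=13.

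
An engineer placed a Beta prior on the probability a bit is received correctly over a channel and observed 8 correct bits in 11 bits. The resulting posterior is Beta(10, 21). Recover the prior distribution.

Beta(2, 18)

Beta is conjugate to the binomial likelihood: posterior = Beta(a+s, b+f).
Subtract the data counts: 10−8=2, 21−3=18.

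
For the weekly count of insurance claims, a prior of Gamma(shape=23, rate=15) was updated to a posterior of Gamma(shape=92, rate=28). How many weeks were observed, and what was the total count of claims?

Gamma–Poisson conjugacy: posterior shape = α + Σxᵢ, posterior rate = β + n.
Matching: Σxᵢ = 92 − 23 = 69 and n = 28 − 15 = 13.

n = 13 weeks with total 69 claims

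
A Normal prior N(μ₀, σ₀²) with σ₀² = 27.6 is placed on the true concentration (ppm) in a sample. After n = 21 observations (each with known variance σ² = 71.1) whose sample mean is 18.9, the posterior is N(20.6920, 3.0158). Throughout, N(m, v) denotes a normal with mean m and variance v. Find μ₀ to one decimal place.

μ₀ = 35.3

With known observation variance, the Normal–Normal posterior has precision τ_n = τ₀ + n/σ² and mean μ_n = (τ₀μ₀ + (n/σ²)x̄)/τ_n.
Here τ₀ = 1/27.6 = 0.036232 and τ_data = 21/71.1 = 0.295359, so τ_n = 0.331591.
Rearranging for μ₀: μ₀ = (μ_n·τ_n − τ_data·x̄)/τ₀ = (20.6920·0.331591 − 0.295359·18.9) / 0.036232 = 1.278996/0.036232 ≈ 35.3.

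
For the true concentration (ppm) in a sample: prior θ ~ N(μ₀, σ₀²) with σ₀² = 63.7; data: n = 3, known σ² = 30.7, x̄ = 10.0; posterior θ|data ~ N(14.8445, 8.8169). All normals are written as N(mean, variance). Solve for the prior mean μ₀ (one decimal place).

μ₀ = 45.0

The posterior mean is a precision-weighted average: μ_n = (τ₀μ₀ + τ_data·x̄)/(τ₀+τ_data), with τ₀=1/σ₀² and τ_data=n/σ².
Here τ₀ = 1/63.7 = 0.015699 and τ_data = 3/30.7 = 0.097720, so τ_n = 0.113419.
Rearranging for μ₀: μ₀ = (μ_n·τ_n − τ_data·x̄)/τ₀ = (14.8445·0.113419 − 0.097720·10.0) / 0.015699 = 0.706448/0.015699 ≈ 45.0.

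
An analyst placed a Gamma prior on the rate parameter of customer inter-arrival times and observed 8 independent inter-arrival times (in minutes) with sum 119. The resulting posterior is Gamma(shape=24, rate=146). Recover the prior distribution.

Gamma(shape=16, rate=27)

Gamma–exponential conjugacy: posterior shape = α + n, posterior rate = β + Σtᵢ.
So α = 24 − 8 = 16 and β = 146 − 119 = 27.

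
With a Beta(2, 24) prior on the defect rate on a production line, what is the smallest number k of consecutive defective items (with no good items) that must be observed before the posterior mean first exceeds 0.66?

After k defective items and 0 good items the posterior is Beta(2+k, 24), with mean (2+k)/(2+24+k).
Set (2+k)/(26+k) > 0.66 and solve: k > (0.66·26 − 2)/(1 − 0.66) = 44.588.
The smallest integer exceeding 44.588 is 45, and checking k=45: (47)/(71) = 0.6620 > 0.66.

k = 45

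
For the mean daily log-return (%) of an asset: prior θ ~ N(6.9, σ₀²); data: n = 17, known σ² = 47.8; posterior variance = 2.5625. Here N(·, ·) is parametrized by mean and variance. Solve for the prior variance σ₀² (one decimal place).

For the Normal–Normal model with known σ², precisions add: τ_n = τ₀ + n/σ².
So 1/σ₀² = 1/2.5625 − 17/47.8 = 0.390244 − 0.355649 = 0.034595.
Hence σ₀² = 1/0.034595 ≈ 28.9.

σ₀² = 28.9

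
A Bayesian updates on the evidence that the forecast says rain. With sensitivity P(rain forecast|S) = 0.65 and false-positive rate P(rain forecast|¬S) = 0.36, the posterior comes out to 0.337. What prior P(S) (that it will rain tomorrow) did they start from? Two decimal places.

P(S) = 0.22

Bayes' rule in odds form gives O(S|E) = O(S)·[P(E|S)/P(E|¬S)], hence O(S) = O(S|E)/LR.
Posterior odds = 0.337/(1−0.337) = 0.5083. LR = 0.65/0.36 = 1.8056.
Prior odds = 0.5083/1.8056 = 0.2815, so P(S) = 0.2815/(1+0.2815) ≈ 0.22.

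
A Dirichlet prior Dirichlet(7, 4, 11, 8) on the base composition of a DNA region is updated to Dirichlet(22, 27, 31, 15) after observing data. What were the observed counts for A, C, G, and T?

For a Dirichlet(α) prior with multinomial counts c, the posterior is Dirichlet(α + c) componentwise.
Counts are posterior − prior componentwise: 22−7=15, 27−4=23, 31−11=20, 15−8=7.

counts (15, 23, 20, 7)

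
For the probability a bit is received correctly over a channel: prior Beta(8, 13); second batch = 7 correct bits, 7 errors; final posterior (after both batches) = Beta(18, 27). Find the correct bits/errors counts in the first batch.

3 correct bits and 7 errors

Sequential conjugate updates are equivalent to a single update on the pooled data, so total successes = posterior α − prior α and total failures = posterior β − prior β.
Total across both batches: 18−8=10 correct bits, 27−13=14 errors.
Subtract the second batch: 10−7=3 correct bits and 14−7=7 errors.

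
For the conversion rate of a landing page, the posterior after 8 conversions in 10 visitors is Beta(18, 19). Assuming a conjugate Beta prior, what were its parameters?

A Beta(α, β) prior with s successes and f failures in binomial data gives a Beta(α+s, β+f) posterior.
So α = 18 − 8 = 10 and β = 19 − 2 = 17.

Beta(10, 17)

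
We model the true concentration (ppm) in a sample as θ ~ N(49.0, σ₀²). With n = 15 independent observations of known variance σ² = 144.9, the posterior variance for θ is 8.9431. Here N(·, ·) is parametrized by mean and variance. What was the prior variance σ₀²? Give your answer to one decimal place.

σ₀² = 120.5

For the Normal–Normal model with known σ², precisions add: τ_n = τ₀ + n/σ².
So 1/σ₀² = 1/8.9431 − 15/144.9 = 0.111818 − 0.103520 = 0.008298.
Hence σ₀² = 1/0.008298 ≈ 120.5.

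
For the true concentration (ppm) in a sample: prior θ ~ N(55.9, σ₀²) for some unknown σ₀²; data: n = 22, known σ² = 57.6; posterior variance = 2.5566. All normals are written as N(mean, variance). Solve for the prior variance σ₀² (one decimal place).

For the Normal–Normal model with known σ², precisions add: τ_n = τ₀ + n/σ².
So 1/σ₀² = 1/2.5566 − 22/57.6 = 0.391144 − 0.381944 = 0.009200.
Hence σ₀² = 1/0.009200 ≈ 108.7.

σ₀² = 108.7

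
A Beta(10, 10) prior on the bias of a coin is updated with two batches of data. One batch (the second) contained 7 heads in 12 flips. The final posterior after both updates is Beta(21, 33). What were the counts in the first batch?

Sequential conjugate updates are equivalent to a single update on the pooled data, so total successes = posterior α − prior α and total failures = posterior β − prior β.
Total across both batches: 21−10=11 heads, 33−10=23 tails.
Subtract the second batch: 11−7=4 heads and 23−5=18 tails.

4 heads and 18 tails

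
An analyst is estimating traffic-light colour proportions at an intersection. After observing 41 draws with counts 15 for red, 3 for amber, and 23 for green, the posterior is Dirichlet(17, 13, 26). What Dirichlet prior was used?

For a Dirichlet(α) prior with multinomial counts c, the posterior is Dirichlet(α + c) componentwise.
Subtract each count from the matching posterior parameter: 17−15=2, 13−3=10, 26−23=3.

Dirichlet(2, 10, 3)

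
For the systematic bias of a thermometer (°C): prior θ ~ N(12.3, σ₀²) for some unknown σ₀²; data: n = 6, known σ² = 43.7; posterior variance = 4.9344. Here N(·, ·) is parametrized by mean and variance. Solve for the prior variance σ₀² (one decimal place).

Posterior precision equals prior precision plus data precision: 1/σ_n² = 1/σ₀² + n/σ².
So 1/σ₀² = 1/4.9344 − 6/43.7 = 0.202659 − 0.137300 = 0.065359.
Hence σ₀² = 1/0.065359 ≈ 15.3.

σ₀² = 15.3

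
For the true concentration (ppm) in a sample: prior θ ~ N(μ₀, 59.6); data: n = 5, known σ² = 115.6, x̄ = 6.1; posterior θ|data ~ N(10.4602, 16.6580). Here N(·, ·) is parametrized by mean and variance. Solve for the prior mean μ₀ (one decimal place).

The posterior mean is a precision-weighted average: μ_n = (τ₀μ₀ + τ_data·x̄)/(τ₀+τ_data), with τ₀=1/σ₀² and τ_data=n/σ².
Here τ₀ = 1/59.6 = 0.016779 and τ_data = 5/115.6 = 0.043253, so τ_n = 0.060032.
Rearranging for μ₀: μ₀ = (μ_n·τ_n − τ_data·x̄)/τ₀ = (10.4602·0.060032 − 0.043253·6.1) / 0.016779 = 0.364103/0.016779 ≈ 21.7.

μ₀ = 21.7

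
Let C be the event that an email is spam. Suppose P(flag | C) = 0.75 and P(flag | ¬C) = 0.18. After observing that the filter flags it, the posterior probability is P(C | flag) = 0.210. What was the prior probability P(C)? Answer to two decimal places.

P(C) = 0.06

Bayes' rule in odds form gives O(C|E) = O(C)·[P(E|C)/P(E|¬C)], hence O(C) = O(C|E)/LR.
Posterior odds = 0.210/(1−0.210) = 0.2658. LR = 0.75/0.18 = 4.1667.
Prior odds = 0.2658/4.1667 = 0.0638, so P(C) = 0.0638/(1+0.0638) ≈ 0.06.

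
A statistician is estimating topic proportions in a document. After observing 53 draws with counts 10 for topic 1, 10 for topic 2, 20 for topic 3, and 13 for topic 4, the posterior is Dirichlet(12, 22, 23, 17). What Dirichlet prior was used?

Dirichlet(2, 12, 3, 4)

For a Dirichlet(α) prior with multinomial counts c, the posterior is Dirichlet(α + c) componentwise.
Subtract each count from the matching posterior parameter: 12−10=2, 22−10=12, 23−20=3, 17−13=4.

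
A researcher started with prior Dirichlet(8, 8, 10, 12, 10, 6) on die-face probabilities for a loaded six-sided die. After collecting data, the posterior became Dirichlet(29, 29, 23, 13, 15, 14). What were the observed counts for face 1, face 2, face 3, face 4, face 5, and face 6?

counts (21, 21, 13, 1, 5, 8)

For a Dirichlet(α) prior with multinomial counts c, the posterior is Dirichlet(α + c) componentwise.
Counts are posterior − prior componentwise: 29−8=21, 29−8=21, 23−10=13, 13−12=1, 15−10=5, 14−6=8.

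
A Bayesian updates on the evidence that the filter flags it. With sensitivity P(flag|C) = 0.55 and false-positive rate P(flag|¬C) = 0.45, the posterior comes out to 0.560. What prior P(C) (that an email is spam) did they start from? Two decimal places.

P(C) = 0.51

Bayes' rule in odds form gives O(C|E) = O(C)·[P(E|C)/P(E|¬C)], hence O(C) = O(C|E)/LR.
Posterior odds = 0.560/(1−0.560) = 1.2727. LR = 0.55/0.45 = 1.2222.
Prior odds = 1.2727/1.2222 = 1.0413, so P(C) = 1.0413/(1+1.0413) ≈ 0.51.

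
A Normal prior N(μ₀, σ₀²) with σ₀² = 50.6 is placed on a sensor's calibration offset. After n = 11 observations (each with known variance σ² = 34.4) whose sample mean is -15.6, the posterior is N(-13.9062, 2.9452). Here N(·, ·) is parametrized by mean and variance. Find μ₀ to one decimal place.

μ₀ = 13.5

The posterior mean is a precision-weighted average: μ_n = (τ₀μ₀ + τ_data·x̄)/(τ₀+τ_data), with τ₀=1/σ₀² and τ_data=n/σ².
Here τ₀ = 1/50.6 = 0.019763 and τ_data = 11/34.4 = 0.319767, so τ_n = 0.339530.
Rearranging for μ₀: μ₀ = (μ_n·τ_n − τ_data·x̄)/τ₀ = (-13.9062·0.339530 − 0.319767·-15.6) / 0.019763 = 0.266793/0.019763 ≈ 13.5.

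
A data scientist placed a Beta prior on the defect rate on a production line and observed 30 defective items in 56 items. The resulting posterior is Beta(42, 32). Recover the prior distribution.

Beta is conjugate to the binomial likelihood: posterior = Beta(α+s, β+f).
Subtract the data counts: 42−30=12, 32−26=6.

Beta(12, 6)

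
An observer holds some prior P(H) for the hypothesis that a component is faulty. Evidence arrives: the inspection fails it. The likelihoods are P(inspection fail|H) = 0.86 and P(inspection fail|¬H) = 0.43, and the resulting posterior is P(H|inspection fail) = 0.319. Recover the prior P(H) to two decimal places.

Bayes' rule in odds form gives O(H|E) = O(H)·[P(E|H)/P(E|¬H)], hence O(H) = O(H|E)/LR.
Posterior odds = 0.319/(1−0.319) = 0.4684. LR = 0.86/0.43 = 2.0000.
Prior odds = 0.4684/2.0000 = 0.2342, so P(H) = 0.2342/(1+0.2342) ≈ 0.19.

P(H) = 0.19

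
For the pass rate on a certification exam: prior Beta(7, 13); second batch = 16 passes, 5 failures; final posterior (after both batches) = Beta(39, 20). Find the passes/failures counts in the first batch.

Sequential conjugate updates are equivalent to a single update on the pooled data, so total successes = posterior α − prior α and total failures = posterior β − prior β.
Total across both batches: 39−7=32 passes, 20−13=7 failures.
Subtract the second batch: 32−16=16 passes and 7−5=2 failures.

16 passes and 2 failures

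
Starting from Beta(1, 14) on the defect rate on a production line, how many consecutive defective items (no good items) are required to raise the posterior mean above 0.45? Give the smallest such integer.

After k defective items and 0 good items the posterior is Beta(1+k, 14), with mean (1+k)/(1+14+k).
Set (1+k)/(15+k) > 0.45 and solve: k > (0.45·15 − 1)/(1 − 0.45) = 10.455.
The smallest integer exceeding 10.455 is 11.

k = 11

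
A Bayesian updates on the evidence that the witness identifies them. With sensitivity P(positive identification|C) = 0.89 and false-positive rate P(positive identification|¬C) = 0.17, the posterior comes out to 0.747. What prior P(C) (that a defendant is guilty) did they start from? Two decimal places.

P(C) = 0.36

Bayes' rule in odds form gives O(C|E) = O(C)·[P(E|C)/P(E|¬C)], hence O(C) = O(C|E)/LR.
Posterior odds = 0.747/(1−0.747) = 2.9526. LR = 0.89/0.17 = 5.2353.
Prior odds = 2.9526/5.2353 = 0.5640, so P(C) = 0.5640/(1+0.5640) ≈ 0.36.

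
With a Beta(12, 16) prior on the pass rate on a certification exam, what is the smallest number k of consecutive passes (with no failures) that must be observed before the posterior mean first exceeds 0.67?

k = 21

After k passes and 0 failures the posterior is Beta(12+k, 16), with mean (12+k)/(12+16+k).
Set (12+k)/(28+k) > 0.67 and solve: k > (0.67·28 − 12)/(1 − 0.67) = 20.485.
The smallest integer exceeding 20.485 is 21.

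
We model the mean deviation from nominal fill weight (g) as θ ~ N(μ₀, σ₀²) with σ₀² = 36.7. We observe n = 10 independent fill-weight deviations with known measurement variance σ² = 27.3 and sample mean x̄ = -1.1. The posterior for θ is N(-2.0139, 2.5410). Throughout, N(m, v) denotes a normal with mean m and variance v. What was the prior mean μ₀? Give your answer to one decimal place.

The posterior mean is a precision-weighted average: μ_n = (τ₀μ₀ + τ_data·x̄)/(τ₀+τ_data), with τ₀=1/σ₀² and τ_data=n/σ².
Here τ₀ = 1/36.7 = 0.027248 and τ_data = 10/27.3 = 0.366300, so τ_n = 0.393548.
Rearranging for μ₀: μ₀ = (μ_n·τ_n − τ_data·x̄)/τ₀ = (-2.0139·0.393548 − 0.366300·-1.1) / 0.027248 = -0.389636/0.027248 ≈ -14.3.

μ₀ = -14.3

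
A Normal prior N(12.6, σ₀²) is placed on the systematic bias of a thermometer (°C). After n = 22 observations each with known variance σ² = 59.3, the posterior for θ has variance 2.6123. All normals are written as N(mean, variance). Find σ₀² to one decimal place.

Posterior precision equals prior precision plus data precision: 1/σ_n² = 1/σ₀² + n/σ².
So 1/σ₀² = 1/2.6123 − 22/59.3 = 0.382804 − 0.370995 = 0.011809.
Hence σ₀² = 1/0.011809 ≈ 84.7.

σ₀² = 84.7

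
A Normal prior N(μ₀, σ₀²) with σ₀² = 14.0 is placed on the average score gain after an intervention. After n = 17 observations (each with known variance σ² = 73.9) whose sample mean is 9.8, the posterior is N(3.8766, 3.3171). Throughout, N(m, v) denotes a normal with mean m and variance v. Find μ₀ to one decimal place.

With known observation variance, the Normal–Normal posterior has precision τ_n = τ₀ + n/σ² and mean μ_n = (τ₀μ₀ + (n/σ²)x̄)/τ_n.
Here τ₀ = 1/14.0 = 0.071429 and τ_data = 17/73.9 = 0.230041, so τ_n = 0.301470.
Rearranging for μ₀: μ₀ = (μ_n·τ_n − τ_data·x̄)/τ₀ = (3.8766·0.301470 − 0.230041·9.8) / 0.071429 = -1.085723/0.071429 ≈ -15.2.

μ₀ = -15.2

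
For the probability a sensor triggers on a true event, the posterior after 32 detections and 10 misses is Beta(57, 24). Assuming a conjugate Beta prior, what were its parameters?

Under Beta–binomial conjugacy the posterior parameters are (a+s, b+f).
Subtract the data counts: 57−32=25, 24−10=14.

Beta(25, 14)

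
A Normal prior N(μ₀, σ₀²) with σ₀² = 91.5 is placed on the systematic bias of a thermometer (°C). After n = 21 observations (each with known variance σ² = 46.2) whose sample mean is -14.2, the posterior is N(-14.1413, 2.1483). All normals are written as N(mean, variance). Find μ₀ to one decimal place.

μ₀ = -11.7

The posterior mean is a precision-weighted average: μ_n = (τ₀μ₀ + τ_data·x̄)/(τ₀+τ_data), with τ₀=1/σ₀² and τ_data=n/σ².
Here τ₀ = 1/91.5 = 0.010929 and τ_data = 21/46.2 = 0.454545, so τ_n = 0.465474.
Rearranging for μ₀: μ₀ = (μ_n·τ_n − τ_data·x̄)/τ₀ = (-14.1413·0.465474 − 0.454545·-14.2) / 0.010929 = -0.127868/0.010929 ≈ -11.7.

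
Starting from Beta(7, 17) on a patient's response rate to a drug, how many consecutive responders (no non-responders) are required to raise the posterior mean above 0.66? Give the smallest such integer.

k = 27

After k responders and 0 non-responders the posterior is Beta(7+k, 17), with mean (7+k)/(7+17+k).
Set (7+k)/(24+k) > 0.66 and solve: k > (0.66·24 − 7)/(1 − 0.66) = 26.000.
The smallest integer exceeding 26.000 is 27.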